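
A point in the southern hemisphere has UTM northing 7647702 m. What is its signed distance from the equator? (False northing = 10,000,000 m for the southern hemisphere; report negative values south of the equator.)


For southern: actual = 7647702 - 10000000 = -2352298 m

-2352298 m


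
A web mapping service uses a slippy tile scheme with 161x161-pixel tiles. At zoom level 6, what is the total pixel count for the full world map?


tiles per axis = 2^6 = 64
total tiles = 64^2 = 4096
pixels per axis = 64 * 161 = 10304
total pixels = 10304^2 = 106172416

106172416 pixels


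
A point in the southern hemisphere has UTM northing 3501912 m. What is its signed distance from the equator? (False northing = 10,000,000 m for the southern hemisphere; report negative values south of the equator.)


For southern: actual = 3501912 - 10000000 = -6498088 m

-6498088 m


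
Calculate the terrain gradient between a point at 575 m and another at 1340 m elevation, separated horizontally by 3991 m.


gradient = (1340 - 575) / 3991 = 765 / 3991 = 0.1917

0.1917


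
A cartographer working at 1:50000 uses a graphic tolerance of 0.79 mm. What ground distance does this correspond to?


ground = 0.79 mm * 50000 / 1000 = 39.5 m

39.5 m


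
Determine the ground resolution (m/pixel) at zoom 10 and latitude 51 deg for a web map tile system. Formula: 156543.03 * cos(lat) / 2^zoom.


res = 156543.03 * cos(51) / 2^10 = 156543.03 * 0.62932039 / 1024 = 96.21 m/pixel

96.21 m/pixel


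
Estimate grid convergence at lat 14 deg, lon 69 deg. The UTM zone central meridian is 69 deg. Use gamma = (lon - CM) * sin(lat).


gamma = (69 - 69) * sin(14) = 0 * 0.241922 = 0.0 degrees

0.0 degrees


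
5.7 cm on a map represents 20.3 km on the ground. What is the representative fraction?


ground = 20.3 km = 2030000 cm; RF denominator = ground / map = 2030000 / 5.7 ≈ 356140; RF = 1:356140

1:356140


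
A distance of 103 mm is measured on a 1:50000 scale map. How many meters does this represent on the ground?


ground = 103 mm * 50000 / 1000 = 5150.0 m

5150.0 m


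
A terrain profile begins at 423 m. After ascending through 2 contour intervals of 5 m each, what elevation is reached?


elevation = 423 + 2 * 5 = 433 m

433 m


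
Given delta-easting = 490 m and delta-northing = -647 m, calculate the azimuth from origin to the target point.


az = atan2(490, -647) = 142.9 deg
adjusted to 0-360: 142.9 degrees

142.9 degrees


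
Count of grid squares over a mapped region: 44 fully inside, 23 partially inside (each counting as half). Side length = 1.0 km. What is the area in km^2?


effective squares = 44 + 23 * 0.5 = 55.5
area = 55.5 * 1.0 = 55.5 km^2

55.5 km^2


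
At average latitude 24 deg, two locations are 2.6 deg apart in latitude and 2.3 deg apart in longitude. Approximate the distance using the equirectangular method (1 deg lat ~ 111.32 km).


dlat_km = 2.6 * 111.32 = 289.432
dlon_km = 2.3 * 111.32 * cos(24) ≈ 233.901
dist = sqrt(289.432^2 + 233.901^2) ≈ 372.1 km

372.1 km


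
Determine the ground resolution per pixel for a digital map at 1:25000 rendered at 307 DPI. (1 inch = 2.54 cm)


pixel_cm = 2.54 / 307 ≈ 0.008274 cm
ground = pixel_cm * 25000 / 100 = 2.54 * 25000 / (307 * 100) = 63500 / 30700 ≈ 2.07 m

2.07 m


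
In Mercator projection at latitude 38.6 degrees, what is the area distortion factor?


area_distortion = 1/cos^2(38.6) = 1.637

1.637


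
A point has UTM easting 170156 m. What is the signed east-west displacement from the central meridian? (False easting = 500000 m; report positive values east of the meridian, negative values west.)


displacement = 170156 - 500000 = -329844 m

-329844 m


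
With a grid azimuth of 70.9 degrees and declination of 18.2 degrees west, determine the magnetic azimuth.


magnetic azimuth = grid azimuth - declination (east +ve)
mag_az = 70.9 - -18.2 = 89.1 degrees

89.1 degrees


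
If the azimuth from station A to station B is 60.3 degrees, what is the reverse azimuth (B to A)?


back azimuth = (60.3 + 180) mod 360 = 240.3 degrees

240.3 degrees


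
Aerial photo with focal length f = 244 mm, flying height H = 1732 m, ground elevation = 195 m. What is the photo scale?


scale = f / (H - h) = 244 mm / 1537 m = 244 / 1537000 = 1:6299

1:6299


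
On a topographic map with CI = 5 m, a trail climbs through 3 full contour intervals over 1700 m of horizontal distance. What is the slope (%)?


elevation change = 3 * 5 = 15 m
slope = 15 / 1700 * 100 = 0.9%

0.9%


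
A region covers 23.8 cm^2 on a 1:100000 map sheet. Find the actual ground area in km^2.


ground_area = 23.8 * (100000/100)^2 = 23800000.0 m^2 = 23.8 km^2

23.8 km^2


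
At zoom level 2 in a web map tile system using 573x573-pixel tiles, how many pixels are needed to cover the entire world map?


tiles per axis = 2^2 = 4
total tiles = 4^2 = 16
pixels per axis = 4 * 573 = 2292
total pixels = 2292^2 = 5253264

5253264 pixels


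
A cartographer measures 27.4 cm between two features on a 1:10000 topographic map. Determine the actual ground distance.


ground = 27.4 cm * 10000 / 100 = 2740.0 m = 2.74 km

2.74 km


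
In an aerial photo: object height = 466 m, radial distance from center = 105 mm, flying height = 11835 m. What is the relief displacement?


d = h * r / H = 466 * 105 / 11835 = 4.13 mm

4.13 mm


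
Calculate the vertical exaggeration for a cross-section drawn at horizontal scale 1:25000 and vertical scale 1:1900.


VE = horizontal_scale / vertical_scale = 25000 / 1900 ≈ 13.2

13.2x


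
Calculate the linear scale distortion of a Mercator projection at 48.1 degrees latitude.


SF = 1 / cos(48.1) = 1 / 0.667833 = 1.497

1.497


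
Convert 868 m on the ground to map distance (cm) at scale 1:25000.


map_cm = 868 * 100 / 25000 = 3.472 cm ≈ 3.47 cm

3.47 cm


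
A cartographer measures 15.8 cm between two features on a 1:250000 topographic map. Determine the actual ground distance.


ground = 15.8 cm * 250000 / 100 = 39500.0 m = 39.5 km

39.5 km


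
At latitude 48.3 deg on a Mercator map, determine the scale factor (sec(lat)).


SF = 1 / cos(48.3) = 1 / 0.66523 = 1.503

1.503


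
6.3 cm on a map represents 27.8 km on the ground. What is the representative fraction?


ground = 27.8 km = 2780000 cm; RF denominator = ground / map = 2780000 / 6.3 ≈ 441270; RF = 1:441270

1:441270


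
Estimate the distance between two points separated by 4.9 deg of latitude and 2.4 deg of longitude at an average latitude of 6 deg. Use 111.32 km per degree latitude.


dlat_km = 4.9 * 111.32 = 545.468
dlon_km = 2.4 * 111.32 * cos(6) ≈ 265.704
dist = sqrt(545.468^2 + 265.704^2) ≈ 606.7 km

606.7 km


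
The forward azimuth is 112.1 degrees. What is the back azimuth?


back azimuth = (112.1 + 180) mod 360 = 292.1 degrees

292.1 degrees


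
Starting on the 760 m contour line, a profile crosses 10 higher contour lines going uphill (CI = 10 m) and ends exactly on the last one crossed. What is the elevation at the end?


elevation = 760 + 10 * 10 = 860 m

860 m


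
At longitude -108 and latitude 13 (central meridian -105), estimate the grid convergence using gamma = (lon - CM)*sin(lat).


gamma = (-108 - -105) * sin(13) = -3 * 0.224951 = -0.675 degrees

-0.675 degrees


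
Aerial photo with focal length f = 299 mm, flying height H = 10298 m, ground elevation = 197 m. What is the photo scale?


scale = f / (H - h) = 299 mm / 10101 m = 299 / 10101000 = 1:33783

1:33783


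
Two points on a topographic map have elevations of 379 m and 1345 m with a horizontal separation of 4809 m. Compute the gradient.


gradient = (1345 - 379) / 4809 = 966 / 4809 = 0.2009

0.2009


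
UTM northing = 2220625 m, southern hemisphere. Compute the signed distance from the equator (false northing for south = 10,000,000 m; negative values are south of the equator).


For southern: actual = 2220625 - 10000000 = -7779375 m

-7779375 m


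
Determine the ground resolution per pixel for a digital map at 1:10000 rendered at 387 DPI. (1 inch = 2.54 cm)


pixel_cm = 2.54 / 387 ≈ 0.006563 cm
ground = pixel_cm * 10000 / 100 = 2.54 * 10000 / (387 * 100) = 25400 / 38700 ≈ 0.66 m

0.66 m


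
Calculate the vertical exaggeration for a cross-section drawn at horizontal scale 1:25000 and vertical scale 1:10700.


VE = horizontal_scale / vertical_scale = 25000 / 10700 ≈ 2.3

2.3x


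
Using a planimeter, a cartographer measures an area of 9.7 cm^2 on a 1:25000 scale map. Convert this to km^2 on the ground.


ground_area = 9.7 * (25000/100)^2 = 606250.0 m^2 = 0.60625 km^2 ≈ 0.606 km^2

0.606 km^2


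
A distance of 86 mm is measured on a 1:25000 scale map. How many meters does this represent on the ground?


ground = 86 mm * 25000 / 1000 = 2150.0 m

2150.0 m


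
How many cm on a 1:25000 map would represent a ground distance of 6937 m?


map_cm = 6937 * 100 / 25000 = 27.748 cm ≈ 27.75 cm

27.75 cm


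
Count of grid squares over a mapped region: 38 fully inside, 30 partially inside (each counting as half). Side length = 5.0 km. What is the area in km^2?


effective squares = 38 + 30 * 0.5 = 53.0
area = 53.0 * 25.0 = 1325.0 km^2

1325.0 km^2


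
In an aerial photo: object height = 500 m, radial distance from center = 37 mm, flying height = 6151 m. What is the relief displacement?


d = h * r / H = 500 * 37 / 6151 = 3.01 mm

3.01 mm


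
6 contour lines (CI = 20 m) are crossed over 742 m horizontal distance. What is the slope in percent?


elevation change = 6 * 20 = 120 m
slope = 120 / 742 * 100 = 16.2%

16.2%


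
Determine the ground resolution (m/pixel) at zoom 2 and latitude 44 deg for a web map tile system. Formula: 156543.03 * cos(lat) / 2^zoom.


res = 156543.03 * cos(44) / 2^2 = 156543.03 * 0.7193398 / 4 = 28151.91 m/pixel

28151.91 m/pixel


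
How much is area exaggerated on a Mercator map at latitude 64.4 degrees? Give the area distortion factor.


area_distortion = 1/cos^2(64.4) = 5.356

5.356


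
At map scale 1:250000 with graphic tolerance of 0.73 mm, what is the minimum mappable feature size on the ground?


ground = 0.73 mm * 250000 / 1000 = 182.5 m

182.5 m


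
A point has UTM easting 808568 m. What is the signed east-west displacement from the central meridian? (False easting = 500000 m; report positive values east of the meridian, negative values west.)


displacement = 808568 - 500000 = 308568 m

308568 m


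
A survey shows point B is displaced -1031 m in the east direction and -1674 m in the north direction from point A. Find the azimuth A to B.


az = atan2(-1031, -1674) = -148.4 deg
adjusted to 0-360: 211.6 degrees

211.6 degrees


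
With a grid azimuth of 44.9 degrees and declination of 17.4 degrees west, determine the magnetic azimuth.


magnetic azimuth = grid azimuth - declination (east +ve)
mag_az = 44.9 - -17.4 = 62.3 degrees

62.3 degrees


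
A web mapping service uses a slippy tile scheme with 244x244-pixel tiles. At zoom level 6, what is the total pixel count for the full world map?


tiles per axis = 2^6 = 64
total tiles = 64^2 = 4096
pixels per axis = 64 * 244 = 15616
total pixels = 15616^2 = 243859456

243859456 pixels


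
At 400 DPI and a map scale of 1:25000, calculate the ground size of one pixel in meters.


pixel_cm = 2.54 / 400 = 0.00635 cm
ground = pixel_cm * 25000 / 100 = 2.54 * 25000 / (400 * 100) = 63500 / 40000 ≈ 1.59 m

1.59 m


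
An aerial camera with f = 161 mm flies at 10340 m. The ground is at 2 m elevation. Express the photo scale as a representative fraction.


scale = f / (H - h) = 161 mm / 10338 m = 161 / 10338000 = 1:64211

1:64211


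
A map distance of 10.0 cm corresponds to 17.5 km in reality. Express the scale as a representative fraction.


ground = 17.5 km = 1750000 cm; RF denominator = ground / map = 1750000 / 10.0 = 175000; RF = 1:175000

1:175000


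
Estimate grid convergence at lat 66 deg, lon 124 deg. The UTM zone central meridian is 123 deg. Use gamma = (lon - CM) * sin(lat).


gamma = (124 - 123) * sin(66) = 1 * 0.913545 = 0.914 degrees

0.914 degrees


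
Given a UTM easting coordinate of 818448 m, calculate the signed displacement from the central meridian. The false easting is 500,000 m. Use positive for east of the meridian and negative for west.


displacement = 818448 - 500000 = 318448 m

318448 m


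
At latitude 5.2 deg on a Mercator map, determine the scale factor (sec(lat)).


SF = 1 / cos(5.2) = 1 / 0.995884 = 1.004

1.004


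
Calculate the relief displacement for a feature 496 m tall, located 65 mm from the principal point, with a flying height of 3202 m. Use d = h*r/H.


d = h * r / H = 496 * 65 / 3202 = 10.07 mm

10.07 mm


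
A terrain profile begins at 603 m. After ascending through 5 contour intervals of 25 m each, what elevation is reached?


elevation = 603 + 5 * 25 = 728 m

728 m


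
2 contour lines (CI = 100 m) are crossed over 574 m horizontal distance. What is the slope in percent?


elevation change = 2 * 100 = 200 m
slope = 200 / 574 * 100 = 34.8%

34.8%


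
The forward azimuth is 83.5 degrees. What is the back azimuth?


back azimuth = (83.5 + 180) mod 360 = 263.5 degrees

263.5 degrees


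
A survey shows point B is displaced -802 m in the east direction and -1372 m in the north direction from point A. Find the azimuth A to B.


az = atan2(-802, -1372) = -149.7 deg
adjusted to 0-360: 210.3 degrees

210.3 degrees


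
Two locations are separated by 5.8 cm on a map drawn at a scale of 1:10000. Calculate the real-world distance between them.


ground = 5.8 cm * 10000 / 100 = 580.0 m

580.0 m


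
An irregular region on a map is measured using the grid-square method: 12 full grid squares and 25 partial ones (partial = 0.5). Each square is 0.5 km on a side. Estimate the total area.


effective squares = 12 + 25 * 0.5 = 24.5
area = 24.5 * 0.25 = 6.125 km^2

6.125 km^2


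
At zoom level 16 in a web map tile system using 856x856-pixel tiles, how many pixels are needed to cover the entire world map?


tiles per axis = 2^16 = 65536
total tiles = 65536^2 = 4294967296
pixels per axis = 65536 * 856 = 56098816
total pixels = 56098816^2 = 3147077156601856

3147077156601856 pixels


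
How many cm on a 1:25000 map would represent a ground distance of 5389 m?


map_cm = 5389 * 100 / 25000 = 21.556 cm ≈ 21.56 cm

21.56 cm


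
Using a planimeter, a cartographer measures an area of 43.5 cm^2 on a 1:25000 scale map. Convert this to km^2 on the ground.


ground_area = 43.5 * (25000/100)^2 = 2718750.0 m^2 = 2.71875 km^2 ≈ 2.719 km^2

2.719 km^2


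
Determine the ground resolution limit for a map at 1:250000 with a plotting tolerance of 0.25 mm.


ground = 0.25 mm * 250000 / 1000 = 62.5 m

62.5 m


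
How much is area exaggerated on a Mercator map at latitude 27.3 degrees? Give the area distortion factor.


area_distortion = 1/cos^2(27.3) = 1.266

1.266


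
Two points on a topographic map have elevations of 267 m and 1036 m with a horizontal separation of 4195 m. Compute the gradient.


gradient = (1036 - 267) / 4195 = 769 / 4195 = 0.1833

0.1833


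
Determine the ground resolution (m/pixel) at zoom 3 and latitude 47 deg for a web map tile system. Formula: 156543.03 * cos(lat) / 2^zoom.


res = 156543.03 * cos(47) / 2^3 = 156543.03 * 0.68199836 / 8 = 13345.26 m/pixel

13345.26 m/pixel


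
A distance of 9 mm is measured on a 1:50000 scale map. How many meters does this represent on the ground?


ground = 9 mm * 50000 / 1000 = 450.0 m

450.0 m


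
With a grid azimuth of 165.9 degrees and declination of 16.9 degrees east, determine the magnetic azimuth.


magnetic azimuth = grid azimuth - declination (east +ve)
mag_az = 165.9 - 16.9 = 149.0 degrees

149.0 degrees


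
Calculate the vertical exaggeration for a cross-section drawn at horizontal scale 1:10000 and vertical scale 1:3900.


VE = horizontal_scale / vertical_scale = 10000 / 3900 ≈ 2.6

2.6x


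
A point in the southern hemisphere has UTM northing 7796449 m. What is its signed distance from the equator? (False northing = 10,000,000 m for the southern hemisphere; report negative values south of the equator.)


For southern: actual = 7796449 - 10000000 = -2203551 m

-2203551 m


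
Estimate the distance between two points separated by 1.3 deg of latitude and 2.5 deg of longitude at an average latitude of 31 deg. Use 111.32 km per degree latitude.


dlat_km = 1.3 * 111.32 = 144.716
dlon_km = 2.5 * 111.32 * cos(31) ≈ 238.55
dist = sqrt(144.716^2 + 238.55^2) ≈ 279.0 km

279.0 km


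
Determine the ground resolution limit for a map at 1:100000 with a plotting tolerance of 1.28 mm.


ground = 1.28 mm * 100000 / 1000 = 128.0 m

128.0 m


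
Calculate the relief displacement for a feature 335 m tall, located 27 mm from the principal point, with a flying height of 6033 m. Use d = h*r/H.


d = h * r / H = 335 * 27 / 6033 = 1.5 mm

1.5 mm


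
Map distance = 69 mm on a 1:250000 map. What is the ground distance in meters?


ground = 69 mm * 250000 / 1000 = 17250.0 m

17250.0 m


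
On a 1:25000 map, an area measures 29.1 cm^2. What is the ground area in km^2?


ground_area = 29.1 * (25000/100)^2 = 1818750.0 m^2 = 1.81875 km^2 ≈ 1.819 km^2

1.819 km^2


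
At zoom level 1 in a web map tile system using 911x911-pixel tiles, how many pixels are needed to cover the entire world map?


tiles per axis = 2^1 = 2
total tiles = 2^2 = 4
pixels per axis = 2 * 911 = 1822
total pixels = 1822^2 = 3319684

3319684 pixels


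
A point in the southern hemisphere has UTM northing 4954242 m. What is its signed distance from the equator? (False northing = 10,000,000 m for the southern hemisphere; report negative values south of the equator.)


For southern: actual = 4954242 - 10000000 = -5045758 m

-5045758 m


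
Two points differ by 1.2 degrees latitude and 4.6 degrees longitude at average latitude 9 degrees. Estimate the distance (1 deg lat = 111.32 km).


dlat_km = 1.2 * 111.32 = 133.584
dlon_km = 4.6 * 111.32 * cos(9) ≈ 505.768
dist = sqrt(133.584^2 + 505.768^2) ≈ 523.1 km

523.1 km


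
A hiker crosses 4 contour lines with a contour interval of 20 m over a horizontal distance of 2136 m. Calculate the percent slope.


elevation change = 4 * 20 = 80 m
slope = 80 / 2136 * 100 = 3.7%

3.7%


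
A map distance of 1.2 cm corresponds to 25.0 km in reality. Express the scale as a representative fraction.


ground = 25.0 km = 2500000 cm; RF denominator = ground / map = 2500000 / 1.2 ≈ 2083333; RF = 1:2083333

1:2083333


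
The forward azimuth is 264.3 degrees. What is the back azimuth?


back azimuth = (264.3 + 180) mod 360 = 84.3 degrees

84.3 degrees


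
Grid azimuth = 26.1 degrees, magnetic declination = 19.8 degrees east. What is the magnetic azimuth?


magnetic azimuth = grid azimuth - declination (east +ve)
mag_az = 26.1 - 19.8 = 6.3 degrees

6.3 degrees


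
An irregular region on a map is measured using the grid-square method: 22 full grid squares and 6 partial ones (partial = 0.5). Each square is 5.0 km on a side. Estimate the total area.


effective squares = 22 + 6 * 0.5 = 25.0
area = 25.0 * 25.0 = 625.0 km^2

625.0 km^2


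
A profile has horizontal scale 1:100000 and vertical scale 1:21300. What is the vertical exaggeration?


VE = horizontal_scale / vertical_scale = 100000 / 21300 ≈ 4.7

4.7x


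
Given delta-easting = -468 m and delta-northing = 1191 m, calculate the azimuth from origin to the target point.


az = atan2(-468, 1191) = -21.5 deg
adjusted to 0-360: 338.5 degrees

338.5 degrees


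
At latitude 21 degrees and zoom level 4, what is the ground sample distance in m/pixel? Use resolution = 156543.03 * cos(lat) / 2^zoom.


res = 156543.03 * cos(21) / 2^4 = 156543.03 * 0.93358043 / 16 = 9134.09 m/pixel

9134.09 m/pixel


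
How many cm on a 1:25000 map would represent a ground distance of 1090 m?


map_cm = 1090 * 100 / 25000 = 4.36 cm

4.36 cm


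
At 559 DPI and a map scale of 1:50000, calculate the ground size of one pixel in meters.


pixel_cm = 2.54 / 559 ≈ 0.004544 cm
ground = pixel_cm * 50000 / 100 = 2.54 * 50000 / (559 * 100) = 127000 / 55900 ≈ 2.27 m

2.27 m


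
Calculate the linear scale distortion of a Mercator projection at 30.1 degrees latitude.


SF = 1 / cos(30.1) = 1 / 0.865151 = 1.156

1.156


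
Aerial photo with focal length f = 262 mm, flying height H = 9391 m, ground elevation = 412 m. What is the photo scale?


scale = f / (H - h) = 262 mm / 8979 m = 262 / 8979000 = 1:34271

1:34271


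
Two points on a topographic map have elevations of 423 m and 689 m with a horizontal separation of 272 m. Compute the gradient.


gradient = (689 - 423) / 272 = 266 / 272 = 0.9779

0.9779


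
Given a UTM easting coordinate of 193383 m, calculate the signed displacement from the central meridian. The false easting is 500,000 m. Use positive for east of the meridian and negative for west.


displacement = 193383 - 500000 = -306617 m

-306617 m


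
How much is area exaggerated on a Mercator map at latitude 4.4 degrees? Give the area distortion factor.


area_distortion = 1/cos^2(4.4) = 1.006

1.006


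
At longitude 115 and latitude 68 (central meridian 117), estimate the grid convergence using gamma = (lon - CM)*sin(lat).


gamma = (115 - 117) * sin(68) = -2 * 0.927184 = -1.854 degrees

-1.854 degrees


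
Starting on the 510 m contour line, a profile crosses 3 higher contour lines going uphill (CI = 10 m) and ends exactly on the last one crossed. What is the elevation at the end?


elevation = 510 + 3 * 10 = 540 m

540 m


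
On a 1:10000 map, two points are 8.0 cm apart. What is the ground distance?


ground = 8.0 cm * 10000 / 100 = 800.0 m

800.0 m


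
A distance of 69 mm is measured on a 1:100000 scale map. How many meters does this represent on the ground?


ground = 69 mm * 100000 / 1000 = 6900.0 m

6900.0 m


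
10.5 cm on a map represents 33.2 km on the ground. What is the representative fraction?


ground = 33.2 km = 3320000 cm; RF denominator = ground / map = 3320000 / 10.5 ≈ 316190; RF = 1:316190

1:316190


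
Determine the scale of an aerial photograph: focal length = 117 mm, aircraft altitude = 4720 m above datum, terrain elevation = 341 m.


scale = f / (H - h) = 117 mm / 4379 m = 117 / 4379000 = 1:37427

1:37427


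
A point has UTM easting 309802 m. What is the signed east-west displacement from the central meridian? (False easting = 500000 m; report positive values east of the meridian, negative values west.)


displacement = 309802 - 500000 = -190198 m

-190198 m


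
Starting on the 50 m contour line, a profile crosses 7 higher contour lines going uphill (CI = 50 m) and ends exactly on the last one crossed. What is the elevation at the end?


elevation = 50 + 7 * 50 = 400 m

400 m


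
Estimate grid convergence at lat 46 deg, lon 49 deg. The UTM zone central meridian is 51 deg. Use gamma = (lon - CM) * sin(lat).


gamma = (49 - 51) * sin(46) = -2 * 0.71934 = -1.439 degrees

-1.439 degrees


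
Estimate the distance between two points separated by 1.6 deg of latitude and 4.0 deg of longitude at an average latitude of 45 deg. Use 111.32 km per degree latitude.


dlat_km = 1.6 * 111.32 = 178.112
dlon_km = 4.0 * 111.32 * cos(45) ≈ 314.861
dist = sqrt(178.112^2 + 314.861^2) ≈ 361.7 km

361.7 km


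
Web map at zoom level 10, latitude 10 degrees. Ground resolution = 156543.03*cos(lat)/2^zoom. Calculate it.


res = 156543.03 * cos(10) / 2^10 = 156543.03 * 0.98480775 / 1024 = 150.55 m/pixel

150.55 m/pixel


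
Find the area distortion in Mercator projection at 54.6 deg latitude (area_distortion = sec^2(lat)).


area_distortion = 1/cos^2(54.6) = 2.98

2.98


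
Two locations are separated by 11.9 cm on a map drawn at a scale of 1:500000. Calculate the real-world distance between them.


ground = 11.9 cm * 500000 / 100 = 59500.0 m = 59.5 km

59.5 km


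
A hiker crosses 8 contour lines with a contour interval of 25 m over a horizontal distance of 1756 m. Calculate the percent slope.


elevation change = 8 * 25 = 200 m
slope = 200 / 1756 * 100 = 11.4%

11.4%


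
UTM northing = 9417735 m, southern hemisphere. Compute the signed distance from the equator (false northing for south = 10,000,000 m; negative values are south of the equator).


For southern: actual = 9417735 - 10000000 = -582265 m

-582265 m


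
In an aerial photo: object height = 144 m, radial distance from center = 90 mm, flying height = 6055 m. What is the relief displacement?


d = h * r / H = 144 * 90 / 6055 = 2.14 mm

2.14 mm


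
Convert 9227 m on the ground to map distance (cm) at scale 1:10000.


map_cm = 9227 * 100 / 10000 = 92.27 cm

92.27 cm


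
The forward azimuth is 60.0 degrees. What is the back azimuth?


back azimuth = (60.0 + 180) mod 360 = 240.0 degrees

240.0 degrees


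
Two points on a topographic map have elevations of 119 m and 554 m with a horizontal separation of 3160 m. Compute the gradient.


gradient = (554 - 119) / 3160 = 435 / 3160 = 0.1377

0.1377


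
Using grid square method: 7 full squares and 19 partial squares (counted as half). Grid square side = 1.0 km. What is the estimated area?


effective squares = 7 + 19 * 0.5 = 16.5
area = 16.5 * 1.0 = 16.5 km^2

16.5 km^2


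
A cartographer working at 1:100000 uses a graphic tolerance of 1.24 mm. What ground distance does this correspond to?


ground = 1.24 mm * 100000 / 1000 = 124.0 m

124.0 m


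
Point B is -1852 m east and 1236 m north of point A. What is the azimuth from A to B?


az = atan2(-1852, 1236) = -56.3 deg
adjusted to 0-360: 303.7 degrees

303.7 degrees


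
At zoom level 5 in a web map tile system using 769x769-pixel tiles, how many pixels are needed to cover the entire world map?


tiles per axis = 2^5 = 32
total tiles = 32^2 = 1024
pixels per axis = 32 * 769 = 24608
total pixels = 24608^2 = 605553664

605553664 pixels


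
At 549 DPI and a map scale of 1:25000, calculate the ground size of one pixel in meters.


pixel_cm = 2.54 / 549 ≈ 0.004627 cm
ground = pixel_cm * 25000 / 100 = 2.54 * 25000 / (549 * 100) = 63500 / 54900 ≈ 1.16 m

1.16 m


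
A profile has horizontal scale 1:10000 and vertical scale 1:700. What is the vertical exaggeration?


VE = horizontal_scale / vertical_scale = 10000 / 700 ≈ 14.3

14.3x


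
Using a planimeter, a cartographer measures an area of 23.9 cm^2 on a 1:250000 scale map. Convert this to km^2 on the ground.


ground_area = 23.9 * (250000/100)^2 = 149375000.0 m^2 = 149.375 km^2

149.375 km^2


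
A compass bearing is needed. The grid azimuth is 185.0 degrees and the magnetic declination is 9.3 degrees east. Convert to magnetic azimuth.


magnetic azimuth = grid azimuth - declination (east +ve)
mag_az = 185.0 - 9.3 = 175.7 degrees

175.7 degrees


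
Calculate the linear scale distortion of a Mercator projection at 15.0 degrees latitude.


SF = 1 / cos(15.0) = 1 / 0.965926 = 1.035

1.035


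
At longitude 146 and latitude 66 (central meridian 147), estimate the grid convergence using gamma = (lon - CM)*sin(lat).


gamma = (146 - 147) * sin(66) = -1 * 0.913545 = -0.914 degrees

-0.914 degrees


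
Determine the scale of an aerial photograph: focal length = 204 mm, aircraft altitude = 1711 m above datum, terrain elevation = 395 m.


scale = f / (H - h) = 204 mm / 1316 m = 204 / 1316000 = 1:6451

1:6451


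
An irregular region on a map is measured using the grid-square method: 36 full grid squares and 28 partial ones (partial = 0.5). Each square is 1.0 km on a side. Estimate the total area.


effective squares = 36 + 28 * 0.5 = 50.0
area = 50.0 * 1.0 = 50.0 km^2

50.0 km^2


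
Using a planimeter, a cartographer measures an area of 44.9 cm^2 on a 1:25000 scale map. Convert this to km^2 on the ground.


ground_area = 44.9 * (25000/100)^2 = 2806250.0 m^2 = 2.80625 km^2 ≈ 2.806 km^2

2.806 km^2


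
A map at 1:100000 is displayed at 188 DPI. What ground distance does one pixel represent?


pixel_cm = 2.54 / 188 ≈ 0.013511 cm
ground = pixel_cm * 100000 / 100 = 2.54 * 100000 / (188 * 100) = 254000 / 18800 ≈ 13.51 m

13.51 m


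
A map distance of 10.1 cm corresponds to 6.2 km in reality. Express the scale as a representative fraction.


ground = 6.2 km = 620000 cm; RF denominator = ground / map = 620000 / 10.1 ≈ 61386; RF = 1:61386

1:61386


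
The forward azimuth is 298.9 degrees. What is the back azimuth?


back azimuth = (298.9 + 180) mod 360 = 118.9 degrees

118.9 degrees


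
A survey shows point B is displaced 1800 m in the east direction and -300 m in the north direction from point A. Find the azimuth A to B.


az = atan2(1800, -300) = 99.5 deg
adjusted to 0-360: 99.5 degrees

99.5 degrees


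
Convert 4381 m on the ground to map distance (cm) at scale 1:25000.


map_cm = 4381 * 100 / 25000 = 17.524 cm ≈ 17.52 cm

17.52 cm


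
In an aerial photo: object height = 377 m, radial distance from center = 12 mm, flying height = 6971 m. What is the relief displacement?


d = h * r / H = 377 * 12 / 6971 = 0.65 mm

0.65 mm


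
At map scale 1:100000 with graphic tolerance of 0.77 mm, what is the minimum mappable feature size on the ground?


ground = 0.77 mm * 100000 / 1000 = 77.0 m

77.0 m


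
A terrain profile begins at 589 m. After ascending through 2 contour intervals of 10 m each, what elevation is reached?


elevation = 589 + 2 * 10 = 609 m

609 m


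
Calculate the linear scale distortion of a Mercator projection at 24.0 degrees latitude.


SF = 1 / cos(24.0) = 1 / 0.913545 = 1.095

1.095


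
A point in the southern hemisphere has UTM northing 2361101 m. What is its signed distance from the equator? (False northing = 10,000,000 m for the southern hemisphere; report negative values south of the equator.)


For southern: actual = 2361101 - 10000000 = -7638899 m

-7638899 m


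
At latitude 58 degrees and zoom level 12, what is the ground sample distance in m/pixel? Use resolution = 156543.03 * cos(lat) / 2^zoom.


res = 156543.03 * cos(58) / 2^12 = 156543.03 * 0.52991926 / 4096 = 20.25 m/pixel

20.25 m/pixel


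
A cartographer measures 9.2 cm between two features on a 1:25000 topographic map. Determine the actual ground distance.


ground = 9.2 cm * 25000 / 100 = 2300.0 m = 2.3 km

2.3 km


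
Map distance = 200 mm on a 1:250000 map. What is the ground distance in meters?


ground = 200 mm * 250000 / 1000 = 50000.0 m

50000.0 m


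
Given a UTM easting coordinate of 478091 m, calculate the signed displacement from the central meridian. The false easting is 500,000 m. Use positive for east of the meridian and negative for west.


displacement = 478091 - 500000 = -21909 m

-21909 m


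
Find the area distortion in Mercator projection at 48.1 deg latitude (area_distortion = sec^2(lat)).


area_distortion = 1/cos^2(48.1) = 2.242

2.242


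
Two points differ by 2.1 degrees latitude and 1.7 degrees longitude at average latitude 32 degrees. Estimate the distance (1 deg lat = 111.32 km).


dlat_km = 2.1 * 111.32 = 233.772
dlon_km = 1.7 * 111.32 * cos(32) ≈ 160.488
dist = sqrt(233.772^2 + 160.488^2) ≈ 283.6 km

283.6 km


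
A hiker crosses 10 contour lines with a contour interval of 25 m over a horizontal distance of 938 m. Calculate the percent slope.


elevation change = 10 * 25 = 250 m
slope = 250 / 938 * 100 = 26.7%

26.7%


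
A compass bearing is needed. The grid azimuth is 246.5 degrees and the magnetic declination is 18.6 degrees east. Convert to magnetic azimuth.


magnetic azimuth = grid azimuth - declination (east +ve)
mag_az = 246.5 - 18.6 = 227.9 degrees

227.9 degrees


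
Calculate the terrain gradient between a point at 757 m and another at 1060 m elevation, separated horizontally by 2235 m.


gradient = (1060 - 757) / 2235 = 303 / 2235 = 0.1356

0.1356


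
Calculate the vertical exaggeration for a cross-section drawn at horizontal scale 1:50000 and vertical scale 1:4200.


VE = horizontal_scale / vertical_scale = 50000 / 4200 ≈ 11.9

11.9x


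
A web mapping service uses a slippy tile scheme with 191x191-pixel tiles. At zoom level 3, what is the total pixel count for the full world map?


tiles per axis = 2^3 = 8
total tiles = 8^2 = 64
pixels per axis = 8 * 191 = 1528
total pixels = 1528^2 = 2334784

2334784 pixels


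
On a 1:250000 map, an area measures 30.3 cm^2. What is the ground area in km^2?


ground_area = 30.3 * (250000/100)^2 = 189375000.0 m^2 = 189.375 km^2

189.375 km^2


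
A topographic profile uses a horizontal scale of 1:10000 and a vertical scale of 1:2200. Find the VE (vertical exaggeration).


VE = horizontal_scale / vertical_scale = 10000 / 2200 ≈ 4.5

4.5x


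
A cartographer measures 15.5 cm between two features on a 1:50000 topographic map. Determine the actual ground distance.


ground = 15.5 cm * 50000 / 100 = 7750.0 m = 7.75 km

7.75 km


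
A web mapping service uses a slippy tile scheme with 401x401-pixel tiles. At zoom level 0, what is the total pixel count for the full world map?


tiles per axis = 2^0 = 1
total tiles = 1^2 = 1
pixels per axis = 1 * 401 = 401
total pixels = 401^2 = 160801

160801 pixels


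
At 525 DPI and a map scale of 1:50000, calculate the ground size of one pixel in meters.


pixel_cm = 2.54 / 525 ≈ 0.004838 cm
ground = pixel_cm * 50000 / 100 = 2.54 * 50000 / (525 * 100) = 127000 / 52500 ≈ 2.42 m

2.42 m


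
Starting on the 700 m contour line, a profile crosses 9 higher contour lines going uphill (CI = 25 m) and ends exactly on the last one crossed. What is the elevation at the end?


elevation = 700 + 9 * 25 = 925 m

925 m


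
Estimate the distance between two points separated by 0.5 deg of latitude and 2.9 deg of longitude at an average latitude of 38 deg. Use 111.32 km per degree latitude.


dlat_km = 0.5 * 111.32 = 55.66
dlon_km = 2.9 * 111.32 * cos(38) ≈ 254.392
dist = sqrt(55.66^2 + 254.392^2) ≈ 260.4 km

260.4 km


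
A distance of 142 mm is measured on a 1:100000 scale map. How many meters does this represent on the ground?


ground = 142 mm * 100000 / 1000 = 14200.0 m

14200.0 m


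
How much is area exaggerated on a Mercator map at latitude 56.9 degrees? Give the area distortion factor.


area_distortion = 1/cos^2(56.9) = 3.353

3.353


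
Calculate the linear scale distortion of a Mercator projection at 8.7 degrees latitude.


SF = 1 / cos(8.7) = 1 / 0.988494 = 1.012

1.012


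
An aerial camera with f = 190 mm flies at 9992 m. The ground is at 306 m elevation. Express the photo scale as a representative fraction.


scale = f / (H - h) = 190 mm / 9686 m = 190 / 9686000 = 1:50979

1:50979


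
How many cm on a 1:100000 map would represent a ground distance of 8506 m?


map_cm = 8506 * 100 / 100000 = 8.506 cm ≈ 8.51 cm

8.51 cm


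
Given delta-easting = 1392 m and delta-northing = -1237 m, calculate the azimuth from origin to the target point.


az = atan2(1392, -1237) = 131.6 deg
adjusted to 0-360: 131.6 degrees

131.6 degrees


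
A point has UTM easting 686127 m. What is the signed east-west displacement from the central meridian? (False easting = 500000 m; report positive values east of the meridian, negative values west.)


displacement = 686127 - 500000 = 186127 m

186127 m


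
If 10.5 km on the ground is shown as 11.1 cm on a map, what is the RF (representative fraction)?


ground = 10.5 km = 1050000 cm; RF denominator = ground / map = 1050000 / 11.1 ≈ 94595; RF = 1:94595

1:94595


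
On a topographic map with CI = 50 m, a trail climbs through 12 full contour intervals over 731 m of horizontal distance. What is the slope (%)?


elevation change = 12 * 50 = 600 m
slope = 600 / 731 * 100 = 82.1%

82.1%


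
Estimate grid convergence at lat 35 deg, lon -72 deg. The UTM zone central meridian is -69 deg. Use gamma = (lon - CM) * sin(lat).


gamma = (-72 - -69) * sin(35) = -3 * 0.573576 = -1.721 degrees

-1.721 degrees


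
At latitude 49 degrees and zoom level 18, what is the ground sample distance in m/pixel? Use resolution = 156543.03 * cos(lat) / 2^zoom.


res = 156543.03 * cos(49) / 2^18 = 156543.03 * 0.65605903 / 262144 = 0.39 m/pixel

0.39 m/pixel


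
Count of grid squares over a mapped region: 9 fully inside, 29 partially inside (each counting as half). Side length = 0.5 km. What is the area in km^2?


effective squares = 9 + 29 * 0.5 = 23.5
area = 23.5 * 0.25 = 5.875 km^2

5.875 km^2


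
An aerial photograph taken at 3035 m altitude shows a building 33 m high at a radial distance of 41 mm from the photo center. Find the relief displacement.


d = h * r / H = 33 * 41 / 3035 = 0.45 mm

0.45 mm


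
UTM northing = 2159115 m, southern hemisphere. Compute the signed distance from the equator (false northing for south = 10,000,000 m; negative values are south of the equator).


For southern: actual = 2159115 - 10000000 = -7840885 m

-7840885 m


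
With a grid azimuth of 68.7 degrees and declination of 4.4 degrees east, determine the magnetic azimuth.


magnetic azimuth = grid azimuth - declination (east +ve)
mag_az = 68.7 - 4.4 = 64.3 degrees

64.3 degrees


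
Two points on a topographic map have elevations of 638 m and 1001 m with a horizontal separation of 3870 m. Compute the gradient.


gradient = (1001 - 638) / 3870 = 363 / 3870 = 0.0938

0.0938


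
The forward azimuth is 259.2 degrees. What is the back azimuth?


back azimuth = (259.2 + 180) mod 360 = 79.2 degrees

79.2 degrees


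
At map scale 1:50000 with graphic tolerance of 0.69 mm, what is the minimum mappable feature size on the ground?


ground = 0.69 mm * 50000 / 1000 = 34.5 m

34.5 m


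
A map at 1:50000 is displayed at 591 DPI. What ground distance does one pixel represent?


pixel_cm = 2.54 / 591 ≈ 0.004298 cm
ground = pixel_cm * 50000 / 100 = 2.54 * 50000 / (591 * 100) = 127000 / 59100 ≈ 2.15 m

2.15 m


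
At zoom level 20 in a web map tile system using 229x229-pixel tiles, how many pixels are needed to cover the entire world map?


tiles per axis = 2^20 = 1048576
total tiles = 1048576^2 = 1099511627776
pixels per axis = 1048576 * 229 = 240123904
total pixels = 240123904^2 = 57659489272201216

57659489272201216 pixels


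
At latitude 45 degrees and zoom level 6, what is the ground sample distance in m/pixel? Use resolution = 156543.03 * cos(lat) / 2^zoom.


res = 156543.03 * cos(45) / 2^6 = 156543.03 * 0.70710678 / 64 = 1729.57 m/pixel

1729.57 m/pixel


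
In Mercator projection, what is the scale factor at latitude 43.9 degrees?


SF = 1 / cos(43.9) = 1 / 0.720551 = 1.388

1.388


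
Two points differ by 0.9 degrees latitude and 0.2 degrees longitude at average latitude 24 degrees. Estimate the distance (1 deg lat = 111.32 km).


dlat_km = 0.9 * 111.32 = 100.188
dlon_km = 0.2 * 111.32 * cos(24) ≈ 20.339
dist = sqrt(100.188^2 + 20.339^2) ≈ 102.2 km

102.2 km


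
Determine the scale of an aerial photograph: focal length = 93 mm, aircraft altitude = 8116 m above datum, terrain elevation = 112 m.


scale = f / (H - h) = 93 mm / 8004 m = 93 / 8004000 = 1:86065

1:86065


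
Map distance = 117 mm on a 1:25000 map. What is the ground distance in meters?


ground = 117 mm * 25000 / 1000 = 2925.0 m

2925.0 m


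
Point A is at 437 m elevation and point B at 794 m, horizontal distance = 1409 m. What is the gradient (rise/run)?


gradient = (794 - 437) / 1409 = 357 / 1409 = 0.2534

0.2534
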